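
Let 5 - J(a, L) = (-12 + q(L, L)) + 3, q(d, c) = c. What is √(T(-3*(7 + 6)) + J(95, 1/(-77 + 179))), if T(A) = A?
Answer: I*√260202/102 ≈ 5.001*I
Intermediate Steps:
J(a, L) = 14 - L (J(a, L) = 5 - ((-12 + L) + 3) = 5 - (-9 + L) = 5 + (9 - L) = 14 - L)
√(T(-3*(7 + 6)) + J(95, 1/(-77 + 179))) = √(-3*(7 + 6) + (14 - 1/(-77 + 179))) = √(-3*13 + (14 - 1/102)) = √(-39 + (14 - 1*1/102)) = √(-39 + (14 - 1/102)) = √(-39 + 1427/102) = √(-2551/102) = I*√260202/102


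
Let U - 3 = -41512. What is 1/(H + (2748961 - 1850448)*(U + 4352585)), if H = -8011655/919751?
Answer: 919751/3562708687681281333 ≈ 2.5816e-13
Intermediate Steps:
U = -41509 (U = 3 - 41512 = -41509)
H = -8011655/919751 (H = -8011655*1/919751 = -8011655/919751 ≈ -8.7107)
1/(H + (2748961 - 1850448)*(U + 4352585)) = 1/(-8011655/919751 + (2748961 - 1850448)*(-41509 + 4352585)) = 1/(-8011655/919751 + 898513*4311076) = 1/(-8011655/919751 + 3873557829988) = 1/(3562708687681281333/919751) = 919751/3562708687681281333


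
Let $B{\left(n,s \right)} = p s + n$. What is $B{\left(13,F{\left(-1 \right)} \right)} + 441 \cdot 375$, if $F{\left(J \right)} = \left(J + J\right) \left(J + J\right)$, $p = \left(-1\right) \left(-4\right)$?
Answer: $165404$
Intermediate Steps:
$p = 4$
$F{\left(J \right)} = 4 J^{2}$ ($F{\left(J \right)} = 2 J 2 J = 4 J^{2}$)
$B{\left(n,s \right)} = n + 4 s$ ($B{\left(n,s \right)} = 4 s + n = n + 4 s$)
$B{\left(13,F{\left(-1 \right)} \right)} + 441 \cdot 375 = \left(13 + 4 \cdot 4 \left(-1\right)^{2}\right) + 441 \cdot 375 = \left(13 + 4 \cdot 4 \cdot 1\right) + 165375 = \left(13 + 4 \cdot 4\right) + 165375 = \left(13 + 16\right) + 165375 = 29 + 165375 = 165404$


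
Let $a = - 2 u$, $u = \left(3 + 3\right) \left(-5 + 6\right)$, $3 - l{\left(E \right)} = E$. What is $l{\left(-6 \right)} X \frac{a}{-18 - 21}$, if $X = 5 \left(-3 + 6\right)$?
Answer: $\frac{540}{13} \approx 41.538$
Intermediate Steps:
$l{\left(E \right)} = 3 - E$
$X = 15$ ($X = 5 \cdot 3 = 15$)
$u = 6$ ($u = 6 \cdot 1 = 6$)
$a = -12$ ($a = \left(-2\right) 6 = -12$)
$l{\left(-6 \right)} X \frac{a}{-18 - 21} = \left(3 - -6\right) 15 \left(- \frac{12}{-18 - 21}\right) = \left(3 + 6\right) 15 \left(- \frac{12}{-39}\right) = 9 \cdot 15 \left(\left(-12\right) \left(- \frac{1}{39}\right)\right) = 135 \cdot \frac{4}{13} = \frac{540}{13}$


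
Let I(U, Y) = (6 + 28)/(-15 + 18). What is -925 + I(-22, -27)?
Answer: -2741/3 ≈ -913.67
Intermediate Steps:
I(U, Y) = 34/3
-925 + I(-22, -27) = -925 + 34/3 = -2741/3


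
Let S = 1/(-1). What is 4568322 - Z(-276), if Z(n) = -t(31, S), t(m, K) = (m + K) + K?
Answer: 4568351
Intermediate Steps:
S = -1
t(m, K) = m + 2*K (t(m, K) = (K + m) + K = m + 2*K)
Z(n) = -29 (Z(n) = -(31 + 2*(-1)) = -(31 - 2) = -1*29 = -29)
4568322 - Z(-276) = 4568322 - 1*(-29) = 4568322 + 29 = 4568351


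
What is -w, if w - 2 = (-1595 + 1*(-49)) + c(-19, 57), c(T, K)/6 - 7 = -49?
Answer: 1894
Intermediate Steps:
c(T, K) = -252 (c(T, K) = 42 + 6*(-49) = 42 - 294 = -252)
w = -1894 (w = 2 + ((-1595 + 1*(-49)) - 252) = 2 + ((-1595 - 49) - 252) = 2 + (-1644 - 252) = 2 - 1896 = -1894)
-w = -1*(-1894) = 1894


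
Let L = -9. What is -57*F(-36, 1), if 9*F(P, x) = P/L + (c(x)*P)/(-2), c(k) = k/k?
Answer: -418/3 ≈ -139.33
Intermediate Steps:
c(k) = 1
F(P, x) = -11*P/162 (F(P, x) = (P/(-9) + (1*P)/(-2))/9 = (P*(-⅑) + P*(-½))/9 = (-P/9 - P/2)/9 = (-11*P/18)/9 = -11*P/162)
-57*F(-36, 1) = -(-209)*(-36)/54 = -57*22/9 = -418/3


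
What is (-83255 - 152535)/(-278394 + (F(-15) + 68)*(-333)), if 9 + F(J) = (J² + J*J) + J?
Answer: 117895/221448 ≈ 0.53238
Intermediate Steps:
F(J) = -9 + J + 2*J² (F(J) = -9 + ((J² + J*J) + J) = -9 + ((J² + J²) + J) = -9 + (2*J² + J) = -9 + (J + 2*J²) = -9 + J + 2*J²)
(-83255 - 152535)/(-278394 + (F(-15) + 68)*(-333)) = (-83255 - 152535)/(-278394 + ((-9 - 15 + 2*(-15)²) + 68)*(-333)) = -235790/(-278394 + ((-9 - 15 + 2*225) + 68)*(-333)) = -235790/(-278394 + ((-9 - 15 + 450) + 68)*(-333)) = -235790/(-278394 + (426 + 68)*(-333)) = -235790/(-278394 + 494*(-333)) = -235790/(-278394 - 164502) = -235790/(-442896) = -235790*(-1/442896) = 117895/221448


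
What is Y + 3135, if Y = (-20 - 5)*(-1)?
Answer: 3160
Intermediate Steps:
Y = 25 (Y = -25*(-1) = 25)
Y + 3135 = 25 + 3135 = 3160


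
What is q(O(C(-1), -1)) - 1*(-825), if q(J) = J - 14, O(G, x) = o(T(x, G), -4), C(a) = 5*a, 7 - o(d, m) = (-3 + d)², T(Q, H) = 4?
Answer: 817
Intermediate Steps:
o(d, m) = 7 - (-3 + d)²
O(G, x) = 6 (O(G, x) = 7 - (-3 + 4)² = 7 - 1*1² = 7 - 1*1 = 7 - 1 = 6)
q(J) = -14 + J
q(O(C(-1), -1)) - 1*(-825) = (-14 + 6) - 1*(-825) = -8 + 825 = 817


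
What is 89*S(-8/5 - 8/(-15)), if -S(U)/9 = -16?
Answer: 12816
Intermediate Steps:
S(U) = 144 (S(U) = -9*(-16) = 144)
89*S(-8/5 - 8/(-15)) = 89*144 = 12816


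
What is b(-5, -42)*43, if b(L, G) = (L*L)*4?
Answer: 4300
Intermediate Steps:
b(L, G) = 4*L² (b(L, G) = L²*4 = 4*L²)
b(-5, -42)*43 = (4*(-5)²)*43 = (4*25)*43 = 100*43 = 4300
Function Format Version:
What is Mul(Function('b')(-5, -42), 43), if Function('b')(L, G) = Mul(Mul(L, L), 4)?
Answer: 4300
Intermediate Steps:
Function('b')(L, G) = Mul(4, Pow(L, 2)) (Function('b')(L, G) = Mul(Pow(L, 2), 4) = Mul(4, Pow(L, 2)))
Mul(Function('b')(-5, -42), 43) = Mul(Mul(4, Pow(-5, 2)), 43) = Mul(Mul(4, 25), 43) = Mul(100, 43) = 4300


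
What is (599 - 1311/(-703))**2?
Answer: 494261824/1369 ≈ 3.6104e+5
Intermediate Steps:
(599 - 1311/(-703))**2 = (599 - 1311*(-1/703))**2 = (599 + 69/37)**2 = (22232/37)**2 = 494261824/1369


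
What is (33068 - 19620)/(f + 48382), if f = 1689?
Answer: 13448/50071 ≈ 0.26858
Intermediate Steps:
(33068 - 19620)/(f + 48382) = (33068 - 19620)/(1689 + 48382) = 13448/50071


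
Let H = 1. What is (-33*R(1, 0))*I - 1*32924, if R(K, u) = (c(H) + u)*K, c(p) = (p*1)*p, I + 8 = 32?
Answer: -33716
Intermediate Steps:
I = 24 (I = -8 + 32 = 24)
c(p) = p² (c(p) = p*p = p²)
R(K, u) = K*(1 + u) (R(K, u) = (1² + u)*K = (1 + u)*K = K*(1 + u))
(-33*R(1, 0))*I - 1*32924 = -33*(1 + 0)*24 - 1*32924 = -33*24 - 32924 = -792 - 32924 = -33716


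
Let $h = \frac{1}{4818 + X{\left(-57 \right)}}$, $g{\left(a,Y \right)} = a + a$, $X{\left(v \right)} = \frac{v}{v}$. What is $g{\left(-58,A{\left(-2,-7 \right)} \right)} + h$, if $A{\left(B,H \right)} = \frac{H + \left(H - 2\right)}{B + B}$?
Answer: $- \frac{559003}{4819} \approx -116.0$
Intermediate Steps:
$X{\left(v \right)} = 1$
$A{\left(B,H \right)} = \frac{-2 + 2 H}{2 B}$ ($A{\left(B,H \right)} = \frac{H + \left(H - 2\right)}{2 B} = \left(H + \left(-2 + H\right)\right) \frac{1}{2 B} = \left(-2 + 2 H\right) \frac{1}{2 B} = \frac{-2 + 2 H}{2 B}$)
$g{\left(a,Y \right)} = 2 a$
$h = \frac{1}{4819}$ ($h = \frac{1}{4818 + 1} = \frac{1}{4819} \approx 0.00020751$)
$g{\left(-58,A{\left(-2,-7 \right)} \right)} + h = 2 \left(-58\right) + \frac{1}{4819} = -116 + \frac{1}{4819} = - \frac{559003}{4819}$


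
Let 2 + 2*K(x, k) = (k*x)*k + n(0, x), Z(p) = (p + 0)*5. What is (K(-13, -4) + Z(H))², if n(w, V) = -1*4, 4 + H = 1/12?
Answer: 2307361/144 ≈ 16023.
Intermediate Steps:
H = -47/12 (H = -4 + 1/12 = -47/12 ≈ -3.9167)
Z(p) = 5*p (Z(p) = p*5 = 5*p)
n(w, V) = -4
K(x, k) = -3 + x*k²/2 (K(x, k) = -1 + ((k*x)*k - 4)/2 = -1 + (x*k² - 4)/2 = -1 + (-4 + x*k²)/2 = -1 + (-2 + x*k²/2) = -3 + x*k²/2)
(K(-13, -4) + Z(H))² = ((-3 + (½)*(-13)*(-4)²) + 5*(-47/12))² = ((-3 + (½)*(-13)*16) - 235/12)² = ((-3 - 104) - 235/12)² = (-107 - 235/12)² = (-1519/12)² = 2307361/144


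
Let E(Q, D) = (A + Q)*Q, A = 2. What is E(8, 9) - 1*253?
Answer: -173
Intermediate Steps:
E(Q, D) = Q*(2 + Q) (E(Q, D) = (2 + Q)*Q = Q*(2 + Q))
E(8, 9) - 1*253 = 8*(2 + 8) - 1*253 = 8*10 - 253 = 80 - 253 = -173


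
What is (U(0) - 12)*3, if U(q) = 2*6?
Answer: 0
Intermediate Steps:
U(q) = 12
(U(0) - 12)*3 = (12 - 12)*3 = 0*3 = 0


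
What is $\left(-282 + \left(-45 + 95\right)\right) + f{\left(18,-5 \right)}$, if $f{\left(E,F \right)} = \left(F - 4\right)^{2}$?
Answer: $-151$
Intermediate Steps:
$f{\left(E,F \right)} = \left(-4 + F\right)^{2}$
$\left(-282 + \left(-45 + 95\right)\right) + f{\left(18,-5 \right)} = \left(-282 + \left(-45 + 95\right)\right) + \left(-4 - 5\right)^{2} = \left(-282 + 50\right) + \left(-9\right)^{2} = -232 + 81 = -151$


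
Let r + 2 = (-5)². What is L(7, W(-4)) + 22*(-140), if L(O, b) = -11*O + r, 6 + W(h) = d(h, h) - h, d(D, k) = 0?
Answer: -3134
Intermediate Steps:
r = 23 (r = -2 + (-5)² = -2 + 25 = 23)
W(h) = -6 - h (W(h) = -6 + (0 - h) = -6 - h)
L(O, b) = 23 - 11*O (L(O, b) = -11*O + 23 = 23 - 11*O)
L(7, W(-4)) + 22*(-140) = (23 - 11*7) + 22*(-140) = (23 - 77) - 3080 = -54 - 3080 = -3134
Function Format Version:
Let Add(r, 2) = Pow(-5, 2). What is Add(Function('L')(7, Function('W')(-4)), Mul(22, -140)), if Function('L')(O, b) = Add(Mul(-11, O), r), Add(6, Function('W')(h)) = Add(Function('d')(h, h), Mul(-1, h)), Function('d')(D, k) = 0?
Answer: -3134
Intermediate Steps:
r = 23 (r = Add(-2, Pow(-5, 2)) = Add(-2, 25) = 23)
Function('W')(h) = Add(-6, Mul(-1, h)) (Function('W')(h) = Add(-6, Add(0, Mul(-1, h))) = Add(-6, Mul(-1, h)))
Function('L')(O, b) = Add(23, Mul(-11, O)) (Function('L')(O, b) = Add(Mul(-11, O), 23) = Add(23, Mul(-11, O)))
Add(Function('L')(7, Function('W')(-4)), Mul(22, -140)) = Add(Add(23, Mul(-11, 7)), Mul(22, -140)) = Add(Add(23, -77), -3080) = Add(-54, -3080) = -3134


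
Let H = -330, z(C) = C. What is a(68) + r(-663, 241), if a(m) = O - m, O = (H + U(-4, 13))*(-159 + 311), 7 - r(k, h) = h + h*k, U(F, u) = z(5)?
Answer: 110081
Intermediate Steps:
U(F, u) = 5
r(k, h) = 7 - h - h*k (r(k, h) = 7 - (h + h*k) = 7 + (-h - h*k) = 7 - h - h*k)
O = -49400 (O = (-330 + 5)*(-159 + 311) = -325*152 = -49400)
a(m) = -49400 - m
a(68) + r(-663, 241) = (-49400 - 1*68) + (7 - 1*241 - 1*241*(-663)) = (-49400 - 68) + (7 - 241 + 159783) = -49468 + 159549 = 110081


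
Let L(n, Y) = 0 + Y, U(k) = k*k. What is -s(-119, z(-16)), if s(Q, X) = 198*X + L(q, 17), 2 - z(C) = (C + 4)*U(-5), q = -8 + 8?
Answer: -59813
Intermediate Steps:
q = 0
U(k) = k²
L(n, Y) = Y
z(C) = -98 - 25*C (z(C) = 2 - (C + 4)*(-5)² = 2 - (4 + C)*25 = 2 - (100 + 25*C) = 2 + (-100 - 25*C) = -98 - 25*C)
s(Q, X) = 17 + 198*X (s(Q, X) = 198*X + 17 = 17 + 198*X)
-s(-119, z(-16)) = -(17 + 198*(-98 - 25*(-16))) = -(17 + 198*(-98 + 400)) = -(17 + 198*302) = -(17 + 59796) = -1*59813 = -59813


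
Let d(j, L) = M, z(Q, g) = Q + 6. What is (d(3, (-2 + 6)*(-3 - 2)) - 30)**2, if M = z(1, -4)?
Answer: 529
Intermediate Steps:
z(Q, g) = 6 + Q
M = 7 (M = 6 + 1 = 7)
d(j, L) = 7
(d(3, (-2 + 6)*(-3 - 2)) - 30)**2 = (7 - 30)**2 = (-23)**2 = 529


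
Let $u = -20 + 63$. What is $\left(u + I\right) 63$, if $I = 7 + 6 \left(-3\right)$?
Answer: $2016$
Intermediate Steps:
$u = 43$
$I = -11$ ($I = 7 - 18 = -11$)
$\left(u + I\right) 63 = \left(43 - 11\right) 63 = 32 \cdot 63 = 2016$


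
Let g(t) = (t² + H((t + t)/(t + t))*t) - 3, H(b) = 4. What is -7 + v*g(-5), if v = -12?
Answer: -31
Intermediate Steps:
g(t) = -3 + t² + 4*t (g(t) = (t² + 4*t) - 3 = -3 + t² + 4*t)
-7 + v*g(-5) = -7 - 12*(-3 + (-5)² + 4*(-5)) = -7 - 12*(-3 + 25 - 20) = -7 - 12*2 = -7 - 24 = -31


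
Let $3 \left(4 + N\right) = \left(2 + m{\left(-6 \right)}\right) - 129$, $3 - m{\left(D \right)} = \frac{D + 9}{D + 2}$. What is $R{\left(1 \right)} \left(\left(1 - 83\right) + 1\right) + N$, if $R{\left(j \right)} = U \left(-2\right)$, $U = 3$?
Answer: $\frac{5291}{12} \approx 440.92$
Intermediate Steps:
$R{\left(j \right)} = -6$ ($R{\left(j \right)} = 3 \left(-2\right) = -6$)
$m{\left(D \right)} = 3 - \frac{9 + D}{2 + D}$ ($m{\left(D \right)} = 3 - \frac{D + 9}{D + 2} = 3 - \frac{9 + D}{2 + D}$)
$N = - \frac{541}{12}$ ($N = -4 + \frac{\left(2 + \frac{-3 + 2 \left(-6\right)}{2 - 6}\right) - 129}{3} = -4 + \frac{\left(2 + \frac{-3 - 12}{-4}\right) - 129}{3} = -4 + \frac{\left(2 - - \frac{15}{4}\right) - 129}{3} = -4 + \frac{\left(2 + \frac{15}{4}\right) - 129}{3} = -4 + \frac{\frac{23}{4} - 129}{3} = -4 + \frac{1}{3} \left(- \frac{493}{4}\right) = -4 - \frac{493}{12} = - \frac{541}{12} \approx -45.083$)
$R{\left(1 \right)} \left(\left(1 - 83\right) + 1\right) + N = - 6 \left(\left(1 - 83\right) + 1\right) - \frac{541}{12} = - 6 \left(-82 + 1\right) - \frac{541}{12} = \left(-6\right) \left(-81\right) - \frac{541}{12} = 486 - \frac{541}{12} = \frac{5291}{12}$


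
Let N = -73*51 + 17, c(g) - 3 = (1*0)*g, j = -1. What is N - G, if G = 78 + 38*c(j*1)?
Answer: -3898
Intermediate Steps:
c(g) = 3 (c(g) = 3 + (1*0)*g = 3 + 0*g = 3 + 0 = 3)
N = -3706 (N = -3723 + 17 = -3706)
G = 192 (G = 78 + 38*3 = 78 + 114 = 192)
N - G = -3706 - 1*192 = -3706 - 192 = -3898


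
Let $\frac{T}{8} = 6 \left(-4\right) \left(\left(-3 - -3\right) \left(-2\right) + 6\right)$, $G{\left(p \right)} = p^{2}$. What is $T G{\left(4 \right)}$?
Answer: $-18432$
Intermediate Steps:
$T = -1152$ ($T = 8 \cdot 6 \left(-4\right) \left(\left(-3 - -3\right) \left(-2\right) + 6\right) = 8 \left(- 24 \left(\left(-3 + 3\right) \left(-2\right) + 6\right)\right) = 8 \left(- 24 \left(0 \left(-2\right) + 6\right)\right) = 8 \left(- 24 \left(0 + 6\right)\right) = 8 \left(\left(-24\right) 6\right) = 8 \left(-144\right) = -1152$)
$T G{\left(4 \right)} = - 1152 \cdot 4^{2} = \left(-1152\right) 16 = -18432$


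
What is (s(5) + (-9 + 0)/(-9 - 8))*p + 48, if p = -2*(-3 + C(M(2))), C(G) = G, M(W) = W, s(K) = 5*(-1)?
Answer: 664/17 ≈ 39.059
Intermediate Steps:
s(K) = -5
p = 2 (p = -2*(-3 + 2) = -2*(-1) = 2)
(s(5) + (-9 + 0)/(-9 - 8))*p + 48 = (-5 + (-9 + 0)/(-9 - 8))*2 + 48 = (-5 - 9/(-17))*2 + 48 = (-5 - 9*(-1/17))*2 + 48 = (-5 + 9/17)*2 + 48 = -76/17*2 + 48 = -152/17 + 48 = 664/17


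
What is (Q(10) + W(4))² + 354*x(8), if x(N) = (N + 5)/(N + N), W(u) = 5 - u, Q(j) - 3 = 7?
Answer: 3269/8 ≈ 408.63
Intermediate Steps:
Q(j) = 10 (Q(j) = 3 + 7 = 10)
x(N) = (5 + N)/(2*N) (x(N) = (5 + N)/((2*N)) = (5 + N)*(1/(2*N)) = (5 + N)/(2*N))
(Q(10) + W(4))² + 354*x(8) = (10 + (5 - 1*4))² + 354*((½)*(5 + 8)/8) = (10 + (5 - 4))² + 354*((½)*(⅛)*13) = (10 + 1)² + 354*(13/16) = 11² + 2301/8 = 121 + 2301/8 = 3269/8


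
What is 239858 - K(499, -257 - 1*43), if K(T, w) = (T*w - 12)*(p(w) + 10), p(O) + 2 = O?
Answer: -43476046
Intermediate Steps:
p(O) = -2 + O
K(T, w) = (-12 + T*w)*(8 + w) (K(T, w) = (T*w - 12)*((-2 + w) + 10) = (-12 + T*w)*(8 + w))
239858 - K(499, -257 - 1*43) = 239858 - (-96 - 12*(-257 - 1*43) + 499*(-257 - 1*43)² + 8*499*(-257 - 1*43)) = 239858 - (-96 - 12*(-257 - 43) + 499*(-257 - 43)² + 8*499*(-257 - 43)) = 239858 - (-96 - 12*(-300) + 499*(-300)² + 8*499*(-300)) = 239858 - (-96 + 3600 + 499*90000 - 1197600) = 239858 - (-96 + 3600 + 44910000 - 1197600) = 239858 - 1*43715904 = 239858 - 43715904 = -43476046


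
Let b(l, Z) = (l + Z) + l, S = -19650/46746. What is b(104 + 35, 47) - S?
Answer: 2535350/7791 ≈ 325.42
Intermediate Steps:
S = -3275/7791 (S = -19650*1/46746 = -3275/7791 ≈ -0.42036)
b(l, Z) = Z + 2*l (b(l, Z) = (Z + l) + l = Z + 2*l)
b(104 + 35, 47) - S = (47 + 2*(104 + 35)) - 1*(-3275/7791) = (47 + 2*139) + 3275/7791 = (47 + 278) + 3275/7791 = 325 + 3275/7791 = 2535350/7791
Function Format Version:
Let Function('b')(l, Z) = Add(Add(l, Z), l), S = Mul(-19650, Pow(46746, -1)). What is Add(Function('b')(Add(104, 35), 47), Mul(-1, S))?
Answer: Rational(2535350, 7791) ≈ 325.42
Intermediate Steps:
S = Rational(-3275, 7791) (S = Mul(-19650, Rational(1, 46746)) = Rational(-3275, 7791) ≈ -0.42036)
Function('b')(l, Z) = Add(Z, Mul(2, l)) (Function('b')(l, Z) = Add(Add(Z, l), l) = Add(Z, Mul(2, l)))
Add(Function('b')(Add(104, 35), 47), Mul(-1, S)) = Add(Add(47, Mul(2, Add(104, 35))), Mul(-1, Rational(-3275, 7791))) = Add(Add(47, Mul(2, 139)), Rational(3275, 7791)) = Add(Add(47, 278), Rational(3275, 7791)) = Add(325, Rational(3275, 7791)) = Rational(2535350, 7791)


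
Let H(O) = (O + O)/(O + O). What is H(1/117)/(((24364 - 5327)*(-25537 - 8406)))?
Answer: -1/646172891 ≈ -1.5476e-9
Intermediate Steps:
H(O) = 1 (H(O) = (2*O)/((2*O)) = (2*O)*(1/(2*O)) = 1)
H(1/117)/(((24364 - 5327)*(-25537 - 8406))) = 1/((24364 - 5327)*(-25537 - 8406)) = 1/(19037*(-33943)) = 1/(-646172891) = 1*(-1/646172891) = -1/646172891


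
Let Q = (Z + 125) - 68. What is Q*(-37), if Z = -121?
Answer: 2368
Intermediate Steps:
Q = -64 (Q = (-121 + 125) - 68 = 4 - 68 = -64)
Q*(-37) = -64*(-37) = 2368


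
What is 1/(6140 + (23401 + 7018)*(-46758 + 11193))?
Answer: -1/1081845595 ≈ -9.2435e-10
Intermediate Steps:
1/(6140 + (23401 + 7018)*(-46758 + 11193)) = 1/(6140 + 30419*(-35565)) = 1/(6140 - 1081851735) = 1/(-1081845595) = -1/1081845595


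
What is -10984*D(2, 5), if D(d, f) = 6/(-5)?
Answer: 65904/5 ≈ 13181.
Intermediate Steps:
D(d, f) = -6/5 (D(d, f) = 6*(-1/5) = -6/5)
-10984*D(2, 5) = -10984*(-6/5) = 65904/5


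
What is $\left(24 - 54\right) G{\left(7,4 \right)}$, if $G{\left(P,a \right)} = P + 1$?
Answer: $-240$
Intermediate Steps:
$G{\left(P,a \right)} = 1 + P$
$\left(24 - 54\right) G{\left(7,4 \right)} = \left(24 - 54\right) \left(1 + 7\right) = \left(-30\right) 8 = -240$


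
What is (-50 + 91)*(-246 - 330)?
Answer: -23616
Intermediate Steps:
(-50 + 91)*(-246 - 330) = 41*(-576) = -23616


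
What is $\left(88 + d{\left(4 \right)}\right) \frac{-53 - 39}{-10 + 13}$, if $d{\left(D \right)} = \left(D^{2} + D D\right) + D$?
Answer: $- \frac{11408}{3} \approx -3802.7$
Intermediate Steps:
$d{\left(D \right)} = D + 2 D^{2}$ ($d{\left(D \right)} = \left(D^{2} + D^{2}\right) + D = 2 D^{2} + D = D + 2 D^{2}$)
$\left(88 + d{\left(4 \right)}\right) \frac{-53 - 39}{-10 + 13} = \left(88 + 4 \left(1 + 2 \cdot 4\right)\right) \frac{-53 - 39}{-10 + 13} = \left(88 + 4 \left(1 + 8\right)\right) \left(- \frac{92}{3}\right) = \left(88 + 4 \cdot 9\right) \left(\left(-92\right) \frac{1}{3}\right) = \left(88 + 36\right) \left(- \frac{92}{3}\right) = 124 \left(- \frac{92}{3}\right) = - \frac{11408}{3}$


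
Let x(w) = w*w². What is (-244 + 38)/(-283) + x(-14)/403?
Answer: -693534/114049 ≈ -6.0810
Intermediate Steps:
x(w) = w³
(-244 + 38)/(-283) + x(-14)/403 = (-244 + 38)/(-283) + (-14)³/403 = -206*(-1/283) - 2744*1/403 = 206/283 - 2744/403 = -693534/114049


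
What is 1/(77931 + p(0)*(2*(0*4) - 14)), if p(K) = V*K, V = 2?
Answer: 1/77931 ≈ 1.2832e-5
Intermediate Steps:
p(K) = 2*K
1/(77931 + p(0)*(2*(0*4) - 14)) = 1/(77931 + (2*0)*(2*(0*4) - 14)) = 1/(77931 + 0*(2*0 - 14)) = 1/(77931 + 0*(0 - 14)) = 1/(77931 + 0*(-14)) = 1/(77931 + 0) = 1/77931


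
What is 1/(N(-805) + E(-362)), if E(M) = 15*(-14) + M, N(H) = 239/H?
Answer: -805/460699 ≈ -0.0017473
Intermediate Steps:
E(M) = -210 + M
1/(N(-805) + E(-362)) = 1/(239/(-805) + (-210 - 362)) = 1/(239*(-1/805) - 572) = 1/(-239/805 - 572) = 1/(-460699/805) = -805/460699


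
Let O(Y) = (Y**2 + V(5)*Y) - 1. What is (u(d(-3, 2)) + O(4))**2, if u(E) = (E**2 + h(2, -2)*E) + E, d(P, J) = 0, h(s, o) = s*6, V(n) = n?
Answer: 1225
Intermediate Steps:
h(s, o) = 6*s
O(Y) = -1 + Y**2 + 5*Y (O(Y) = (Y**2 + 5*Y) - 1 = -1 + Y**2 + 5*Y)
u(E) = E**2 + 13*E (u(E) = (E**2 + (6*2)*E) + E = (E**2 + 12*E) + E = E**2 + 13*E)
(u(d(-3, 2)) + O(4))**2 = (0*(13 + 0) + (-1 + 4**2 + 5*4))**2 = (0*13 + (-1 + 16 + 20))**2 = (0 + 35)**2 = 35**2 = 1225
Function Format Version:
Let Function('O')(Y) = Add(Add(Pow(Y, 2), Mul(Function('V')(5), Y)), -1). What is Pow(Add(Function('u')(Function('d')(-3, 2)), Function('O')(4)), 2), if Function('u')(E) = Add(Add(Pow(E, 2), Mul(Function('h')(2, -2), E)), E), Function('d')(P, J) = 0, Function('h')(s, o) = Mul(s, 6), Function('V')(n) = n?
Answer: 1225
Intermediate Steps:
Function('h')(s, o) = Mul(6, s)
Function('O')(Y) = Add(-1, Pow(Y, 2), Mul(5, Y)) (Function('O')(Y) = Add(Add(Pow(Y, 2), Mul(5, Y)), -1) = Add(-1, Pow(Y, 2), Mul(5, Y)))
Function('u')(E) = Add(Pow(E, 2), Mul(13, E)) (Function('u')(E) = Add(Add(Pow(E, 2), Mul(Mul(6, 2), E)), E) = Add(Add(Pow(E, 2), Mul(12, E)), E) = Add(Pow(E, 2), Mul(13, E)))
Pow(Add(Function('u')(Function('d')(-3, 2)), Function('O')(4)), 2) = Pow(Add(Mul(0, Add(13, 0)), Add(-1, Pow(4, 2), Mul(5, 4))), 2) = Pow(Add(Mul(0, 13), Add(-1, 16, 20)), 2) = Pow(Add(0, 35), 2) = Pow(35, 2) = 1225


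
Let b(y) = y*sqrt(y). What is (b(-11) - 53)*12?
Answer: -636 - 132*I*sqrt(11) ≈ -636.0 - 437.79*I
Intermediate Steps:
b(y) = y**(3/2)
(b(-11) - 53)*12 = ((-11)**(3/2) - 53)*12 = (-11*I*sqrt(11) - 53)*12 = (-53 - 11*I*sqrt(11))*12 = -636 - 132*I*sqrt(11)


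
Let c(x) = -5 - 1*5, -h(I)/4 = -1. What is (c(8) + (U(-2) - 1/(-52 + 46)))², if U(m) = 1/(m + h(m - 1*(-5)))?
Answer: 784/9 ≈ 87.111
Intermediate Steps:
h(I) = 4 (h(I) = -4*(-1) = 4)
c(x) = -10 (c(x) = -5 - 5 = -10)
U(m) = 1/(4 + m) (U(m) = 1/(m + 4) = 1/(4 + m))
(c(8) + (U(-2) - 1/(-52 + 46)))² = (-10 + (1/(4 - 2) - 1/(-52 + 46)))² = (-10 + (1/2 - 1/(-6)))² = (-10 + (½ - 1*(-⅙)))² = (-10 + (½ + ⅙))² = (-10 + ⅔)² = (-28/3)² = 784/9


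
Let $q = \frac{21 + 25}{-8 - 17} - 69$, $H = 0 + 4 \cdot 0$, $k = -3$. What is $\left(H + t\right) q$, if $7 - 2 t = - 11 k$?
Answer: $\frac{23023}{25} \approx 920.92$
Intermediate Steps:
$H = 0$ ($H = 0 + 0 = 0$)
$q = - \frac{1771}{25}$ ($q = \frac{46}{-25} - 69 = 46 \left(- \frac{1}{25}\right) - 69 = - \frac{46}{25} - 69 = - \frac{1771}{25} \approx -70.84$)
$t = -13$ ($t = \frac{7}{2} - \frac{\left(-11\right) \left(-3\right)}{2} = \frac{7}{2} - \frac{33}{2} = -13$)
$\left(H + t\right) q = \left(0 - 13\right) \left(- \frac{1771}{25}\right) = \left(-13\right) \left(- \frac{1771}{25}\right) = \frac{23023}{25}$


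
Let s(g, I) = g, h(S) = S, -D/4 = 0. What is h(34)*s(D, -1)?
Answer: 0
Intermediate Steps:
D = 0 (D = -4*0 = 0)
h(34)*s(D, -1) = 34*0 = 0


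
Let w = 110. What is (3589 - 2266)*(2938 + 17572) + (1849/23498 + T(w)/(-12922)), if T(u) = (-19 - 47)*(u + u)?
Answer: 4119610575015809/151820578 ≈ 2.7135e+7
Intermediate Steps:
T(u) = -132*u
(3589 - 2266)*(2938 + 17572) + (1849/23498 + T(w)/(-12922)) = (3589 - 2266)*(2938 + 17572) + (1849/23498 - 132*110/(-12922)) = 1323*20510 + (1849*(1/23498) - 14520*(-1/12922)) = 27134730 + (1849/23498 + 7260/6461) = 27134730 + 182541869/151820578 = 4119610575015809/151820578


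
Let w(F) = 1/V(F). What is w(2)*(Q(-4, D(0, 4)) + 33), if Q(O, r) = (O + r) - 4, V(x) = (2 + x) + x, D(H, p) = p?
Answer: 29/6 ≈ 4.8333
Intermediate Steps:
V(x) = 2 + 2*x
Q(O, r) = -4 + O + r
w(F) = 1/(2 + 2*F)
w(2)*(Q(-4, D(0, 4)) + 33) = (1/(2*(1 + 2)))*((-4 - 4 + 4) + 33) = ((½)/3)*(-4 + 33) = ((½)*(⅓))*29 = (⅙)*29 = 29/6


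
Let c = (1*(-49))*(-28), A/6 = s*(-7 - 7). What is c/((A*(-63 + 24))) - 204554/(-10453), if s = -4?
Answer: 95219075/4892004 ≈ 19.464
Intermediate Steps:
A = 336 (A = 6*(-4*(-7 - 7)) = 6*(-4*(-14)) = 6*56 = 336)
c = 1372 (c = -49*(-28) = 1372)
c/((A*(-63 + 24))) - 204554/(-10453) = 1372/((336*(-63 + 24))) - 204554/(-10453) = 1372/((336*(-39))) - 204554*(-1/10453) = 1372/(-13104) + 204554/10453 = 1372*(-1/13104) + 204554/10453 = -49/468 + 204554/10453 = 95219075/4892004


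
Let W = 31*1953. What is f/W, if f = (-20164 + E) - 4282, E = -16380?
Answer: -40826/60543 ≈ -0.67433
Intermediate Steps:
W = 60543
f = -40826 (f = (-20164 - 16380) - 4282 = -36544 - 4282 = -40826)
f/W = -40826/60543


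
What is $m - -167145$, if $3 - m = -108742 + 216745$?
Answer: $59145$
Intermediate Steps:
$m = -108000$ ($m = 3 - \left(-108742 + 216745\right) = 3 - 108003 = -108000$)
$m - -167145 = -108000 - -167145 = -108000 + 167145 = 59145$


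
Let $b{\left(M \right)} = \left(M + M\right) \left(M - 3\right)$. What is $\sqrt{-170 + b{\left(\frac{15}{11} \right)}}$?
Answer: $\frac{i \sqrt{21110}}{11} \approx 13.208 i$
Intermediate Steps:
$b{\left(M \right)} = 2 M \left(-3 + M\right)$ ($b{\left(M \right)} = 2 M \left(M - 3\right) = 2 M \left(-3 + M\right)$)
$\sqrt{-170 + b{\left(\frac{15}{11} \right)}} = \sqrt{-170 + 2 \cdot \frac{15}{11} \left(-3 + \frac{15}{11}\right)} = \sqrt{-170 + 2 \cdot \frac{15}{11} \left(- \frac{18}{11}\right)} = \sqrt{-170 - \frac{540}{121}} = \sqrt{- \frac{21110}{121}} = \frac{i \sqrt{21110}}{11}$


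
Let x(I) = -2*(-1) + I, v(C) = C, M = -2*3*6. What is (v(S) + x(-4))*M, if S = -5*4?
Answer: 792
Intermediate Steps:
M = -36 (M = -6*6 = -36)
S = -20
x(I) = 2 + I
(v(S) + x(-4))*M = (-20 + (2 - 4))*(-36) = (-20 - 2)*(-36) = -22*(-36) = 792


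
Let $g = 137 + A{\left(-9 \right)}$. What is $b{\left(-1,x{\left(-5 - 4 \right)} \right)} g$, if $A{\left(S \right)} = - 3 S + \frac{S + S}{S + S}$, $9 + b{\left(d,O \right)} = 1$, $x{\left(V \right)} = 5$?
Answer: $-1320$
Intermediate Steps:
$b{\left(d,O \right)} = -8$ ($b{\left(d,O \right)} = -9 + 1 = -8$)
$A{\left(S \right)} = 1 - 3 S$ ($A{\left(S \right)} = - 3 S + \frac{2 S}{2 S} = - 3 S + 2 S \frac{1}{2 S} = - 3 S + 1 = 1 - 3 S$)
$g = 165$ ($g = 137 + \left(1 - -27\right) = 137 + \left(1 + 27\right) = 137 + 28 = 165$)
$b{\left(-1,x{\left(-5 - 4 \right)} \right)} g = \left(-8\right) 165 = -1320$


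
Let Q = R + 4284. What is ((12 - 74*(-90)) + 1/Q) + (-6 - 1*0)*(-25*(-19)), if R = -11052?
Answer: 25867295/6768 ≈ 3822.0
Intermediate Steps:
Q = -6768 (Q = -11052 + 4284 = -6768)
((12 - 74*(-90)) + 1/Q) + (-6 - 1*0)*(-25*(-19)) = ((12 - 74*(-90)) + 1/(-6768)) + (-6 - 1*0)*(-25*(-19)) = ((12 + 6660) - 1/6768) + (-6 + 0)*475 = (6672 - 1/6768) - 6*475 = 45156095/6768 - 2850 = 25867295/6768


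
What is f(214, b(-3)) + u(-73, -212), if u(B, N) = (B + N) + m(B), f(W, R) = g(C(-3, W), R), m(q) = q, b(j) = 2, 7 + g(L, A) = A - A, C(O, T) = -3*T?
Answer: -365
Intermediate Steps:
g(L, A) = -7 (g(L, A) = -7 + (A - A) = -7 + 0 = -7)
f(W, R) = -7
u(B, N) = N + 2*B (u(B, N) = (B + N) + B = N + 2*B)
f(214, b(-3)) + u(-73, -212) = -7 + (-212 + 2*(-73)) = -7 + (-212 - 146) = -7 - 358 = -365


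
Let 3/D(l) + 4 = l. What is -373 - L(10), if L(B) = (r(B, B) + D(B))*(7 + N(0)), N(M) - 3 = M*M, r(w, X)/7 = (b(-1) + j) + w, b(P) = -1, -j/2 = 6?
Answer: -168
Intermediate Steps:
j = -12 (j = -2*6 = -12)
D(l) = 3/(-4 + l)
r(w, X) = -91 + 7*w (r(w, X) = 7*((-1 - 12) + w) = 7*(-13 + w) = -91 + 7*w)
N(M) = 3 + M² (N(M) = 3 + M*M = 3 + M²)
L(B) = -910 + 30/(-4 + B) + 70*B (L(B) = ((-91 + 7*B) + 3/(-4 + B))*(7 + (3 + 0²)) = (-91 + 3/(-4 + B) + 7*B)*(7 + (3 + 0)) = (-91 + 3/(-4 + B) + 7*B)*(7 + 3) = (-91 + 3/(-4 + B) + 7*B)*10 = -910 + 30/(-4 + B) + 70*B)
-373 - L(10) = -373 - 10*(3 + 7*(-13 + 10)*(-4 + 10))/(-4 + 10) = -373 - 10*(3 + 7*(-3)*6)/6 = -373 - 10*(3 - 126)/6 = -373 - 10*(-123)/6 = -373 - 1*(-205) = -373 + 205 = -168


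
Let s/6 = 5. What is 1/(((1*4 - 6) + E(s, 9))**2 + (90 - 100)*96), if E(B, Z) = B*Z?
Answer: 1/70864 ≈ 1.4112e-5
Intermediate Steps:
s = 30 (s = 6*5 = 30)
1/(((1*4 - 6) + E(s, 9))**2 + (90 - 100)*96) = 1/(((1*4 - 6) + 30*9)**2 + (90 - 100)*96) = 1/(((4 - 6) + 270)**2 - 10*96) = 1/((-2 + 270)**2 - 960) = 1/(268**2 - 960) = 1/(71824 - 960) = 1/70864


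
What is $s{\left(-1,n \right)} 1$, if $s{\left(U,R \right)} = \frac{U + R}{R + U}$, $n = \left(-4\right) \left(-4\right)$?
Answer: $1$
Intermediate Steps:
$n = 16$
$s{\left(U,R \right)} = 1$ ($s{\left(U,R \right)} = \frac{R + U}{R + U} = 1$)
$s{\left(-1,n \right)} 1 = 1 \cdot 1 = 1$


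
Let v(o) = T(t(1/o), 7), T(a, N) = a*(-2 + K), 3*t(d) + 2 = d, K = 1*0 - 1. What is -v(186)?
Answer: -371/186 ≈ -1.9946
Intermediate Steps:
K = -1 (K = 0 - 1 = -1)
t(d) = -⅔ + d/3
T(a, N) = -3*a (T(a, N) = a*(-2 - 1) = a*(-3) = -3*a)
v(o) = 2 - 1/o (v(o) = -3*(-⅔ + 1/(3*o)) = 2 - 1/o)
-v(186) = -(2 - 1/186) = -1*371/186 = -371/186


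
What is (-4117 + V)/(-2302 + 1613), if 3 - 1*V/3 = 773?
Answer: 6427/689 ≈ 9.3280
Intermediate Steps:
V = -2310 (V = 9 - 3*773 = 9 - 2319 = -2310)
(-4117 + V)/(-2302 + 1613) = (-4117 - 2310)/(-2302 + 1613) = -6427/(-689) = -6427*(-1/689) = 6427/689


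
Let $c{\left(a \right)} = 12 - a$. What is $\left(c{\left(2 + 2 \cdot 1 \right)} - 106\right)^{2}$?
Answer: $9604$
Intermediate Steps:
$\left(c{\left(2 + 2 \cdot 1 \right)} - 106\right)^{2} = \left(\left(12 - \left(2 + 2 \cdot 1\right)\right) - 106\right)^{2} = \left(\left(12 - \left(2 + 2\right)\right) - 106\right)^{2} = \left(\left(12 - 4\right) - 106\right)^{2} = \left(8 - 106\right)^{2} = \left(-98\right)^{2} = 9604$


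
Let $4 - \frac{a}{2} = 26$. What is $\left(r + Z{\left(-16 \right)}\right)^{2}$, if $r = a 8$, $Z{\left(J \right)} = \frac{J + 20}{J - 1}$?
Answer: $\frac{35856144}{289} \approx 1.2407 \cdot 10^{5}$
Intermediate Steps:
$a = -44$ ($a = 8 - 52 = -44$)
$Z{\left(J \right)} = \frac{20 + J}{-1 + J}$
$r = -352$ ($r = \left(-44\right) 8 = -352$)
$\left(r + Z{\left(-16 \right)}\right)^{2} = \left(-352 + \frac{20 - 16}{-1 - 16}\right)^{2} = \left(-352 + \frac{1}{-17} \cdot 4\right)^{2} = \left(-352 - \frac{4}{17}\right)^{2} = \left(- \frac{5988}{17}\right)^{2} = \frac{35856144}{289}$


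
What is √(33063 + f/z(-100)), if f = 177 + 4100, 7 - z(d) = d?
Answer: √378995926/107 ≈ 181.94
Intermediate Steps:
z(d) = 7 - d
f = 4277
√(33063 + f/z(-100)) = √(33063 + 4277/(7 - 1*(-100))) = √(33063 + 4277/(7 + 100)) = √(33063 + 4277/107) = √(3542018/107) = √378995926/107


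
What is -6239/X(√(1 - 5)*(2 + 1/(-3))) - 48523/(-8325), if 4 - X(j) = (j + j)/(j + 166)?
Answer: -6417851848891/4129682850 - 7767555*I/496058 ≈ -1554.1 - 15.659*I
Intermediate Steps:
X(j) = 4 - 2*j/(166 + j) (X(j) = 4 - (j + j)/(j + 166) = 4 - 2*j/(166 + j))
-6239/X(√(1 - 5)*(2 + 1/(-3))) - 48523/(-8325) = -6239*(166 + √(1 - 5)*(2 + 1/(-3)))/(2*(332 + √(1 - 5)*(2 + 1/(-3)))) - 48523/(-8325) = -6239*(166 + √(-4)*(2 - ⅓))/(2*(332 + √(-4)*(2 - ⅓))) - 48523*(-1/8325) = -6239*(166 + (2*I)*(5/3))/(2*(332 + (2*I)*(5/3))) + 48523/8325 = -6239*9*(166 + 10*I/3)*(332 - 10*I/3)/1984232 + 48523/8325 = -56151*(166 + 10*I/3)*(332 - 10*I/3)/1984232 + 48523/8325 = 48523/8325 - 56151*(166 + 10*I/3)*(332 - 10*I/3)/1984232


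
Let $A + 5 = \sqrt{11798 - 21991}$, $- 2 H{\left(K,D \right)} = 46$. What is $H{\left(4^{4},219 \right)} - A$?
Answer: $-18 - i \sqrt{10193} \approx -18.0 - 100.96 i$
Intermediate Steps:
$H{\left(K,D \right)} = -23$ ($H{\left(K,D \right)} = \left(- \frac{1}{2}\right) 46 = -23$)
$A = -5 + i \sqrt{10193}$ ($A = -5 + \sqrt{11798 - 21991} = -5 + \sqrt{-10193} = -5 + i \sqrt{10193} \approx -5.0 + 100.96 i$)
$H{\left(4^{4},219 \right)} - A = -23 - \left(-5 + i \sqrt{10193}\right) = -23 + \left(5 - i \sqrt{10193}\right) = -18 - i \sqrt{10193}$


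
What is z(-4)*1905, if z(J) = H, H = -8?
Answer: -15240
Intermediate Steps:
z(J) = -8
z(-4)*1905 = -8*1905 = -15240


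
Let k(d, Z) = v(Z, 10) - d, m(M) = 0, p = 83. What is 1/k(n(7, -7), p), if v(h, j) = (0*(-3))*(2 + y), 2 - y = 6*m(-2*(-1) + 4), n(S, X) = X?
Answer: 1/7 ≈ 0.14286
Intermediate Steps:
y = 2 (y = 2 - 6*0 = 2 - 1*0 = 2 + 0 = 2)
v(h, j) = 0 (v(h, j) = (0*(-3))*(2 + 2) = 0*4 = 0)
k(d, Z) = -d (k(d, Z) = 0 - d = -d)
1/k(n(7, -7), p) = 1/(-1*(-7)) = 1/7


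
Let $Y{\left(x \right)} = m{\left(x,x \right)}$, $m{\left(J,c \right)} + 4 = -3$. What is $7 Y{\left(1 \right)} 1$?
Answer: $-49$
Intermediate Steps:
$m{\left(J,c \right)} = -7$ ($m{\left(J,c \right)} = -4 - 3 = -7$)
$Y{\left(x \right)} = -7$
$7 Y{\left(1 \right)} 1 = 7 \left(-7\right) 1 = \left(-49\right) 1 = -49$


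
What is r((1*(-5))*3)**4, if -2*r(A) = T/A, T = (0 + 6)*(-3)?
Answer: 81/625 ≈ 0.12960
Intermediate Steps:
T = -18 (T = 6*(-3) = -18)
r(A) = 9/A (r(A) = -(-9)/A = 9/A)
r((1*(-5))*3)**4 = (9/(((1*(-5))*3)))**4 = (9/((-5*3)))**4 = (9/(-15))**4 = (9*(-1/15))**4 = (-3/5)**4 = 81/625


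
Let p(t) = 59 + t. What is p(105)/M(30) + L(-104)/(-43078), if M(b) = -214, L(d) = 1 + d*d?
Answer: -4689815/4609346 ≈ -1.0175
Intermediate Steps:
L(d) = 1 + d**2
p(105)/M(30) + L(-104)/(-43078) = (59 + 105)/(-214) + (1 + (-104)**2)/(-43078) = 164*(-1/214) + (1 + 10816)*(-1/43078) = -82/107 + 10817*(-1/43078) = -82/107 - 10817/43078 = -4689815/4609346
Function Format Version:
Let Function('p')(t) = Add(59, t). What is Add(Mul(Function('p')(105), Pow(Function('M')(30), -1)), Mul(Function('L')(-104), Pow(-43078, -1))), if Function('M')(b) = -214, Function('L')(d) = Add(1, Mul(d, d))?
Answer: Rational(-4689815, 4609346) ≈ -1.0175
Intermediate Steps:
Function('L')(d) = Add(1, Pow(d, 2))
Add(Mul(Function('p')(105), Pow(Function('M')(30), -1)), Mul(Function('L')(-104), Pow(-43078, -1))) = Add(Mul(Add(59, 105), Pow(-214, -1)), Mul(Add(1, Pow(-104, 2)), Pow(-43078, -1))) = Add(Mul(164, Rational(-1, 214)), Mul(Add(1, 10816), Rational(-1, 43078))) = Add(Rational(-82, 107), Mul(10817, Rational(-1, 43078))) = Add(Rational(-82, 107), Rational(-10817, 43078)) = Rational(-4689815, 4609346)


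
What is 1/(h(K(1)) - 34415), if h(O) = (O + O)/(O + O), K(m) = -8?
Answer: -1/34414 ≈ -2.9058e-5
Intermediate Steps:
h(O) = 1 (h(O) = (2*O)/((2*O)) = (2*O)*(1/(2*O)) = 1)
1/(h(K(1)) - 34415) = 1/(1 - 34415) = 1/(-34414) = -1/34414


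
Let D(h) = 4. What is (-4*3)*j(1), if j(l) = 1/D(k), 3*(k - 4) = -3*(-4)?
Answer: -3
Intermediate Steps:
k = 8 (k = 4 + (-3*(-4))/3 = 4 + (⅓)*12 = 4 + 4 = 8)
j(l) = ¼ (j(l) = 1/4 = ¼)
(-4*3)*j(1) = -4*3*(¼) = -12*¼ = -3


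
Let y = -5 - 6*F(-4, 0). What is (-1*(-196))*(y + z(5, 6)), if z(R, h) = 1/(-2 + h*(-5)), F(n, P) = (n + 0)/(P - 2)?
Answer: -26705/8 ≈ -3338.1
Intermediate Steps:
F(n, P) = n/(-2 + P)
y = -17 (y = -5 - (-24)/(-2 + 0) = -5 - (-24)/(-2) = -5 - (-24)*(-1)/2 = -5 - 6*2 = -5 - 12 = -17)
z(R, h) = 1/(-2 - 5*h)
(-1*(-196))*(y + z(5, 6)) = (-1*(-196))*(-17 - 1/(2 + 5*6)) = 196*(-17 - 1/(2 + 30)) = 196*(-17 - 1/32) = 196*(-545/32) = -26705/8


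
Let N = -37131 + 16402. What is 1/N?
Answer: -1/20729 ≈ -4.8242e-5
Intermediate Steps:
N = -20729
1/N = 1/(-20729) = -1/20729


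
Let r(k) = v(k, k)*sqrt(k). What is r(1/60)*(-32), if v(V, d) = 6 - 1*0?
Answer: -32*sqrt(15)/5 ≈ -24.787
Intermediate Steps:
v(V, d) = 6 (v(V, d) = 6 + 0 = 6)
r(k) = 6*sqrt(k)
r(1/60)*(-32) = (6*sqrt(1/60))*(-32) = (6*(sqrt(15)/30))*(-32) = (sqrt(15)/5)*(-32) = -32*sqrt(15)/5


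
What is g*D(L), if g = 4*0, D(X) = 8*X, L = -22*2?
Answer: 0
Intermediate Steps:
L = -44
g = 0
g*D(L) = 0*(8*(-44)) = 0*(-352) = 0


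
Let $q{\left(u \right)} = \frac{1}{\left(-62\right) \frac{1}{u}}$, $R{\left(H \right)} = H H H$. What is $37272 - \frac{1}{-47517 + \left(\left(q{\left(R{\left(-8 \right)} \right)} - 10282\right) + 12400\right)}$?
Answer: $\frac{52445915767}{1407113} \approx 37272.0$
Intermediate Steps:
$R{\left(H \right)} = H^{3}$ ($R{\left(H \right)} = H^{2} H = H^{3}$)
$q{\left(u \right)} = - \frac{u}{62}$
$37272 - \frac{1}{-47517 + \left(\left(q{\left(R{\left(-8 \right)} \right)} - 10282\right) + 12400\right)} = 37272 - \frac{1}{-47517 + \left(\left(- \frac{\left(-8\right)^{3}}{62} - 10282\right) + 12400\right)} = 37272 - \frac{1}{-47517 + \left(\left(\left(- \frac{1}{62}\right) \left(-512\right) - 10282\right) + 12400\right)} = 37272 - \frac{1}{-47517 + \left(\left(\frac{256}{31} - 10282\right) + 12400\right)} = 37272 - \frac{1}{-47517 + \left(- \frac{318486}{31} + 12400\right)} = 37272 - \frac{1}{-47517 + \frac{65914}{31}} = 37272 - \frac{1}{- \frac{1407113}{31}} = 37272 - - \frac{31}{1407113} = 37272 + \frac{31}{1407113} = \frac{52445915767}{1407113}$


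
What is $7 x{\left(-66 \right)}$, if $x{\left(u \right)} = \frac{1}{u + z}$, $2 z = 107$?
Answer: $- \frac{14}{25} \approx -0.56$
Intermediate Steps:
$z = \frac{107}{2}$ ($z = \frac{1}{2} \cdot 107 = \frac{107}{2} \approx 53.5$)
$x{\left(u \right)} = \frac{1}{\frac{107}{2} + u}$ ($x{\left(u \right)} = \frac{1}{u + \frac{107}{2}} = \frac{1}{\frac{107}{2} + u}$)
$7 x{\left(-66 \right)} = 7 \frac{2}{107 + 2 \left(-66\right)} = 7 \frac{2}{107 - 132} = 7 \frac{2}{-25} = 7 \cdot 2 \left(- \frac{1}{25}\right) = 7 \left(- \frac{2}{25}\right) = - \frac{14}{25}$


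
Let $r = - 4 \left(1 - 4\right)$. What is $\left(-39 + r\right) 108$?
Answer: $-2916$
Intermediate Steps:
$r = 12$ ($r = - 4 \left(1 - 4\right) = \left(-4\right) \left(-3\right) = 12$)
$\left(-39 + r\right) 108 = \left(-39 + 12\right) 108 = \left(-27\right) 108 = -2916$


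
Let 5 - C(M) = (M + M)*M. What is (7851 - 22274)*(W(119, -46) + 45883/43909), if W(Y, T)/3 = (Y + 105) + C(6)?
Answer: -298945838306/43909 ≈ -6.8083e+6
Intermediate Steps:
C(M) = 5 - 2*M² (C(M) = 5 - (M + M)*M = 5 - 2*M*M = 5 - 2*M²)
W(Y, T) = 114 + 3*Y (W(Y, T) = 3*((Y + 105) + (5 - 2*6²)) = 3*((105 + Y) + (5 - 2*36)) = 3*((105 + Y) + (5 - 72)) = 3*((105 + Y) - 67) = 3*(38 + Y) = 114 + 3*Y)
(7851 - 22274)*(W(119, -46) + 45883/43909) = (7851 - 22274)*((114 + 3*119) + 45883/43909) = -14423*((114 + 357) + 45883*(1/43909)) = -14423*(471 + 45883/43909) = -14423*20727022/43909 = -298945838306/43909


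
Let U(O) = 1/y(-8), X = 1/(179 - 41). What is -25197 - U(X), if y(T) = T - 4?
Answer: -302363/12 ≈ -25197.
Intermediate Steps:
X = 1/138 ≈ 0.0072464
y(T) = -4 + T
U(O) = -1/12 (U(O) = 1/(-4 - 8) = 1/(-12) = -1/12)
-25197 - U(X) = -25197 - 1*(-1/12) = -25197 + 1/12 = -302363/12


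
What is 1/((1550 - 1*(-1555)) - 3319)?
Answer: -1/214 ≈ -0.0046729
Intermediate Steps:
1/((1550 - 1*(-1555)) - 3319) = 1/((1550 + 1555) - 3319) = 1/(3105 - 3319) = 1/(-214) = -1/214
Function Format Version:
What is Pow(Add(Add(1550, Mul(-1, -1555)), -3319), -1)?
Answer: Rational(-1, 214) ≈ -0.0046729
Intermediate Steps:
Pow(Add(Add(1550, Mul(-1, -1555)), -3319), -1) = Pow(Add(Add(1550, 1555), -3319), -1) = Pow(Add(3105, -3319), -1) = Pow(-214, -1) = Rational(-1, 214)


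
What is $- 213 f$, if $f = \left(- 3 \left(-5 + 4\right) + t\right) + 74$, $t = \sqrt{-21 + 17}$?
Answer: $-16401 - 426 i \approx -16401.0 - 426.0 i$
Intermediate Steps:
$t = 2 i$ ($t = \sqrt{-4} = 2 i \approx 2.0 i$)
$f = 77 + 2 i$ ($f = \left(- 3 \left(-5 + 4\right) + 2 i\right) + 74 = \left(\left(-3\right) \left(-1\right) + 2 i\right) + 74 = \left(3 + 2 i\right) + 74 = 77 + 2 i \approx 77.0 + 2.0 i$)
$- 213 f = - 213 \left(77 + 2 i\right) = -16401 - 426 i$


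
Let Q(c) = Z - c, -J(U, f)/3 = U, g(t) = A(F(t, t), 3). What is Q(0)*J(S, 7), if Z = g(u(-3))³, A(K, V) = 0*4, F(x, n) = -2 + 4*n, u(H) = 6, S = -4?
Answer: 0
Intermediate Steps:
A(K, V) = 0
g(t) = 0
J(U, f) = -3*U
Z = 0 (Z = 0³ = 0)
Q(c) = -c (Q(c) = 0 - c = -c)
Q(0)*J(S, 7) = (-1*0)*(-3*(-4)) = 0*12 = 0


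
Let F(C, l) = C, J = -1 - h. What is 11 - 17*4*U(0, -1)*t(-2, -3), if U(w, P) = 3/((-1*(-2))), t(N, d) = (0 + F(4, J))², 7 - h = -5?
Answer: -1621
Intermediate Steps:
h = 12 (h = 7 - 1*(-5) = 7 + 5 = 12)
J = -13 (J = -1 - 1*12 = -1 - 12 = -13)
t(N, d) = 16 (t(N, d) = (0 + 4)² = 4² = 16)
U(w, P) = 3/2
11 - 17*4*U(0, -1)*t(-2, -3) = 11 - 17*4*(3/2)*16 = 11 - 102*16 = 11 - 17*96 = 11 - 1632 = -1621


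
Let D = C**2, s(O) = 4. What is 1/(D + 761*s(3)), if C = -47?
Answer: 1/5253 ≈ 0.00019037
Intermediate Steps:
D = 2209 (D = (-47)**2 = 2209)
1/(D + 761*s(3)) = 1/(2209 + 761*4) = 1/(2209 + 3044) = 1/5253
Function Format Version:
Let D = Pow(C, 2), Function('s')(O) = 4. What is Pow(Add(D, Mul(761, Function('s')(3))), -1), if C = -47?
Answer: Rational(1, 5253) ≈ 0.00019037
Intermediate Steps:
D = 2209 (D = Pow(-47, 2) = 2209)
Pow(Add(D, Mul(761, Function('s')(3))), -1) = Pow(Add(2209, Mul(761, 4)), -1) = Pow(Add(2209, 3044), -1) = Pow(5253, -1) = Rational(1, 5253)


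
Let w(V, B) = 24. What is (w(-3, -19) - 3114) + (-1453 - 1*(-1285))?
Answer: -3258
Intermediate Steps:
(w(-3, -19) - 3114) + (-1453 - 1*(-1285)) = (24 - 3114) + (-1453 - 1*(-1285)) = -3090 + (-1453 + 1285) = -3090 - 168 = -3258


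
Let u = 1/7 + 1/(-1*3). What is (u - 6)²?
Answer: 16900/441 ≈ 38.322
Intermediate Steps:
u = -4/21 (u = 1*(⅐) - 1*⅓ = ⅐ - ⅓ = -4/21 ≈ -0.19048)
(u - 6)² = (-4/21 - 6)² = (-130/21)² = 16900/441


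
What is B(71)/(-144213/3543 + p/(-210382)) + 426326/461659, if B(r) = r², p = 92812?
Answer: -286933103852584527/2359743223975973 ≈ -121.60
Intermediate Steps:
B(71)/(-144213/3543 + p/(-210382)) + 426326/461659 = 71²/(-144213/3543 + 92812/(-210382)) + 426326/461659 = 5041/(-144213*1/3543 + 92812*(-1/210382)) + 426326*(1/461659) = 5041/(-48071/1181 - 46406/105191) + 426326/461659 = 5041/(-5111442047/124230571) + 426326/461659 = 5041*(-124230571/5111442047) + 426326/461659 = -626246308411/5111442047 + 426326/461659 = -286933103852584527/2359743223975973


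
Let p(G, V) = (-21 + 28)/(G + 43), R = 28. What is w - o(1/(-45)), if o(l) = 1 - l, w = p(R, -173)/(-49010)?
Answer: -6402679/6263478 ≈ -1.0222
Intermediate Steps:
p(G, V) = 7/(43 + G)
w = -7/3479710 (w = (7/(43 + 28))/(-49010) = (7/71)*(-1/49010) = -7/3479710 ≈ -2.0117e-6)
w - o(1/(-45)) = -7/3479710 - (1 - 1/(-45)) = -7/3479710 - (1 - 1*(-1/45)) = -7/3479710 - (1 + 1/45) = -7/3479710 - 1*46/45 = -7/3479710 - 46/45 = -6402679/6263478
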